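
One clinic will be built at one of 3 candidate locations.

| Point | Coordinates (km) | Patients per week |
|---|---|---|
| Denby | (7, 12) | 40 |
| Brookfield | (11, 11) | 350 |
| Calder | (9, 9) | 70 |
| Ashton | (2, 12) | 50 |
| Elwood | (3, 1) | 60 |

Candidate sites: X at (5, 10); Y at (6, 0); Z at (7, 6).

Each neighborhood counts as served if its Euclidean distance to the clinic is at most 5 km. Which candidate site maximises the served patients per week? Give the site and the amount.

X, covering 160

Coverage radius r = 5 km; a point is covered iff (Δx)²+(Δy)² ≤ 5² = 25.
  X (5, 10): covers {Denby, Calder, Ashton} → 160
  Y (6, 0): covers {Elwood} → 60
  Z (7, 6): covers {Calder} → 70
Maximum coverage at X: 160 patients per week.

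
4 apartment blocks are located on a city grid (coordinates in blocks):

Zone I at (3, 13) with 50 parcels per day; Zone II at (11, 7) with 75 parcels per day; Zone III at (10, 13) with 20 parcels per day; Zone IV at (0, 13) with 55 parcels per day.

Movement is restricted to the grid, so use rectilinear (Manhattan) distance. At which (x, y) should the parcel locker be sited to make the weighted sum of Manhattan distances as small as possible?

Manhattan distance separates: Σwᵢ(|x−xᵢ|+|y−yᵢ|) = Σwᵢ|x−xᵢ| + Σwᵢ|y−yᵢ|, so x and y are optimised independently as 1-D weighted medians.
Total weight W = 200; half = 100.
x-coordinate, sorted with cumulative weight:
  x=0 (Zone IV, w=55) cum 55
  x=3 (Zone I, w=50) cum 105  ← median
  x=10 (Zone III, w=20) cum 125
  x=11 (Zone II, w=75) cum 200
⇒ x* = 3
y-coordinate, sorted with cumulative weight:
  y=7 (Zone II, w=75) cum 75
  y=13 (Zone I, w=50) cum 125  ← median
  y=13 (Zone III, w=20) cum 145
  y=13 (Zone IV, w=55) cum 200
⇒ y* = 13

(3, 13)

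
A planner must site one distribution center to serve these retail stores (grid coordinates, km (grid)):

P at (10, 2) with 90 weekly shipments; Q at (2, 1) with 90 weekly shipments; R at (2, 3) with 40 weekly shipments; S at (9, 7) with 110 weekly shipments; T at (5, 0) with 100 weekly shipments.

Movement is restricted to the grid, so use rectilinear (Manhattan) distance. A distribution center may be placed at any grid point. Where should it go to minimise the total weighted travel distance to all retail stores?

Manhattan distance separates: Σwᵢ(|x−xᵢ|+|y−yᵢ|) = Σwᵢ|x−xᵢ| + Σwᵢ|y−yᵢ|, so x and y are optimised independently as 1-D weighted medians.
Total weight W = 430; half = 215.
x-coordinate, sorted with cumulative weight:
  x=2 (Q, w=90) cum 90
  x=2 (R, w=40) cum 130
  x=5 (T, w=100) cum 230  ← median
  x=9 (S, w=110) cum 340
  x=10 (P, w=90) cum 430
⇒ x* = 5
y-coordinate, sorted with cumulative weight:
  y=0 (T, w=100) cum 100
  y=1 (Q, w=90) cum 190
  y=2 (P, w=90) cum 280  ← median
  y=3 (R, w=40) cum 320
  y=7 (S, w=110) cum 430
⇒ y* = 2

(5, 2)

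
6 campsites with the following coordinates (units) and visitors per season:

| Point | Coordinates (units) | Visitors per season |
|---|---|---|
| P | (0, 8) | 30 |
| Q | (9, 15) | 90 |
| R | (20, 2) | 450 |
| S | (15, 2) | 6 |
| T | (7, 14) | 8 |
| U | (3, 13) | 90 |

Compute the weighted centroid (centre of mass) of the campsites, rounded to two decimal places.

The minimiser of Σwᵢ‖p−pᵢ‖² is the weighted centroid p* = (Σwᵢpᵢ)/(Σwᵢ).
Σwᵢ = 674.
Σwᵢxᵢ = 30·0 + 90·9 + 450·20 + 6·15 + 8·7 + 90·3 = 10226.
Σwᵢyᵢ = 30·8 + 90·15 + 450·2 + 6·2 + 8·14 + 90·13 = 3784.
x* = 10226/674 = 15.17, y* = 3784/674 = 5.61.

(15.17, 5.61)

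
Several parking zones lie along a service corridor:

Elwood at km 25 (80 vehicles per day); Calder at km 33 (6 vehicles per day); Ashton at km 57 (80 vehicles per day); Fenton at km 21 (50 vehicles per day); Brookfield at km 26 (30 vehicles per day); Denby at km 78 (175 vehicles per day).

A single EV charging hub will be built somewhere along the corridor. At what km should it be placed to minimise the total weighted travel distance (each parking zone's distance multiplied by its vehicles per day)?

For a sum of weighted absolute distances on a line, the optimum is the weighted median (not the mean). Total weight W = 421; half-weight = 210.5.
Sort by position and accumulate weight:
  km 21 (Fenton, w=50) → cum 50
  km 25 (Elwood, w=80) → cum 130
  km 26 (Brookfield, w=30) → cum 160
  km 33 (Calder, w=6) → cum 166
  km 57 (Ashton, w=80) → cum 246  ≥ 210.5 → median here
  km 78 (Denby, w=175) → cum 421
Optimal location: km 57.

x = 57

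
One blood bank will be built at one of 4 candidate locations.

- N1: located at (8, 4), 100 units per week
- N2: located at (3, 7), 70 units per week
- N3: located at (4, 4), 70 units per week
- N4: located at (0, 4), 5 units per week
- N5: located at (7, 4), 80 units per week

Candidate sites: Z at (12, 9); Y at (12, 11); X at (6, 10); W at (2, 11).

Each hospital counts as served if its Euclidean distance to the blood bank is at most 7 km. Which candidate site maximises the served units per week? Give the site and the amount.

Coverage radius r = 7 km; a point is covered iff (Δx)²+(Δy)² ≤ 7² = 49.
  Z (12, 9): covers {N1} → 100
  Y (12, 11): covers {none} → 0
  X (6, 10): covers {N1, N2, N3, N5} → 320
  W (2, 11): covers {N2} → 70
Maximum coverage at X: 320 units per week.

X, covering 320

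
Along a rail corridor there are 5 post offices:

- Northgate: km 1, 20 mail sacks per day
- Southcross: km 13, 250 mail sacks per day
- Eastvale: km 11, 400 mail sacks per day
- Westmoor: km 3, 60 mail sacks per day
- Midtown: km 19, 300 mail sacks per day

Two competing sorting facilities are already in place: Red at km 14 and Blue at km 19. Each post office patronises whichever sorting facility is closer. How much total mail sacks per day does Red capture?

730

The indifferent point is the midpoint (14+19)/2 = 16.5; post offices left of it (closer to Red at 14) go to Red, those right go to Blue.
  Northgate at 1 (w=20) → Red
  Westmoor at 3 (w=60) → Red
  Eastvale at 11 (w=400) → Red
  Southcross at 13 (w=250) → Red
  Midtown at 19 (w=300) → Blue
Red captures 730; Blue captures 300.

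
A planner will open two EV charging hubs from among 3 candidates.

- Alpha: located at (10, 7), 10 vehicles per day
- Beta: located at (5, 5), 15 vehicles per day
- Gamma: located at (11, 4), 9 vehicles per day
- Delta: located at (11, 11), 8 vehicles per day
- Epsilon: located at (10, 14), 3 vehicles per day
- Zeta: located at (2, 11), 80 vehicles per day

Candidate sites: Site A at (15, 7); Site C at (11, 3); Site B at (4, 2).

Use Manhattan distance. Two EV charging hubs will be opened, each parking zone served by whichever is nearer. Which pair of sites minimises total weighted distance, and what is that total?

Evaluate every pair (each demand assigned to the nearer of the two):
  {Site C, Site B}: total = 1099
  {Site A, Site B}: total = 1153
  {Site A, Site C}: total = 1639
Best pair: {Site C, Site B} with total 1099.

{Site C, Site B}, total 1099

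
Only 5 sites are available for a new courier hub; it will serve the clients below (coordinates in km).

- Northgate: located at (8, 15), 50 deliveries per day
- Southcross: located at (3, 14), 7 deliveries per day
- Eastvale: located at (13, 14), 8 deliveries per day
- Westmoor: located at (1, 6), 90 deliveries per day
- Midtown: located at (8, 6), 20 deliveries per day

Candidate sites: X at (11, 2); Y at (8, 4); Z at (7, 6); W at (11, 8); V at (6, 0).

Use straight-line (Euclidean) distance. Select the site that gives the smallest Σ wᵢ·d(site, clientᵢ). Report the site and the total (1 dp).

Z, total 1155.4 km

Total weighted distance at each candidate:
  X (11, 2): total = 1934.7
  Y (8, 4): total = 1412.9
  Z (7, 6): total = 1155.4
  W (11, 8): total = 1491.3
  V (6, 0): total = 1811.5
Minimum is at Z with total 1155.4 km.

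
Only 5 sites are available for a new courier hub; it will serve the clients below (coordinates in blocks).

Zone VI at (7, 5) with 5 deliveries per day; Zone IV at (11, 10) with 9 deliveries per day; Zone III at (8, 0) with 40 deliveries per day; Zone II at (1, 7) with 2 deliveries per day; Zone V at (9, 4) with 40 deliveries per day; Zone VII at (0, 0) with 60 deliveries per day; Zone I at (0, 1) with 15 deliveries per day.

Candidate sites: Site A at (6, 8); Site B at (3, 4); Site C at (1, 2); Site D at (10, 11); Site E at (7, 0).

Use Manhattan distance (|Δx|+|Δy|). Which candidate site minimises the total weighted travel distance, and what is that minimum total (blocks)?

Total weighted distance at each candidate:
  Site A (6, 8): total = 1810
  Site B (3, 4): total = 1271
  Site C (1, 2): total = 1187
  Site D (10, 11): total = 2489
  Site E (7, 0): total = 997
Minimum is at Site E with total 997 blocks.

Site E, total 997 blocks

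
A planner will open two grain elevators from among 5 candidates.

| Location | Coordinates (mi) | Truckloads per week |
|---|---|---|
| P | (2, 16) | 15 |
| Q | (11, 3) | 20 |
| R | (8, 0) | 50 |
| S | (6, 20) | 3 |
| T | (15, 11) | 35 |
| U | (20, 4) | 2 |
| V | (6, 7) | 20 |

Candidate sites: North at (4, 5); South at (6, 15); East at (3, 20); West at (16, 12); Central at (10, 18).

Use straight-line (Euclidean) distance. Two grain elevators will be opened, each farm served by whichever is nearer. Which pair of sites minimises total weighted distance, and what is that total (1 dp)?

{North, West}, total 795.8

Evaluate every pair (each demand assigned to the nearer of the two):
  {North, West}: total = 795.8
  {North, South}: total = 975.9
  {North, Central}: total = 992.6
  {North, East}: total = 1063.8
  {South, West}: total = 1231.3
  {East, West}: total = 1288.9
  {West, Central}: total = 1355.1
  {South, Central}: total = 1587.4
  {South, East}: total = 1627.8
  {East, Central}: total = 1846.6
Best pair: {North, West} with total 795.8.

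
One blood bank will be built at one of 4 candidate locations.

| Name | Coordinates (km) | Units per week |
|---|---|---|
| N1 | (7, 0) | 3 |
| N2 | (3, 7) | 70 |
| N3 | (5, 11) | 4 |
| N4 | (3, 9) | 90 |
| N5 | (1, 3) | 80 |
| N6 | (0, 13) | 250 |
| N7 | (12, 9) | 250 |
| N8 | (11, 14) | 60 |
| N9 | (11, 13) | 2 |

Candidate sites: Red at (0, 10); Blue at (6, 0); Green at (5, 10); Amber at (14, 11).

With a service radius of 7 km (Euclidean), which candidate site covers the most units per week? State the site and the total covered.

Green, covering 416

Coverage radius r = 7 km; a point is covered iff (Δx)²+(Δy)² ≤ 7² = 49.
  Red (0, 10): covers {N2, N3, N4, N6} → 414
  Blue (6, 0): covers {N1, N5} → 83
  Green (5, 10): covers {N2, N3, N4, N6, N9} → 416
  Amber (14, 11): covers {N7, N8, N9} → 312
Maximum coverage at Green: 416 units per week.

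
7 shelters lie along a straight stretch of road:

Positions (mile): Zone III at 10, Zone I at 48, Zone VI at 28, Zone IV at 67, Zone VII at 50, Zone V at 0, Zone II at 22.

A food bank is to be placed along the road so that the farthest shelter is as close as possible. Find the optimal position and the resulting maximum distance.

The 1-center on a line is the midpoint of the two extreme points: leftmost at 0, rightmost at 67.
Optimal location = (0 + 67)/2 = 33.5; maximum distance = (67 − 0)/2 = 33.5.

location 33.5, max distance 33.5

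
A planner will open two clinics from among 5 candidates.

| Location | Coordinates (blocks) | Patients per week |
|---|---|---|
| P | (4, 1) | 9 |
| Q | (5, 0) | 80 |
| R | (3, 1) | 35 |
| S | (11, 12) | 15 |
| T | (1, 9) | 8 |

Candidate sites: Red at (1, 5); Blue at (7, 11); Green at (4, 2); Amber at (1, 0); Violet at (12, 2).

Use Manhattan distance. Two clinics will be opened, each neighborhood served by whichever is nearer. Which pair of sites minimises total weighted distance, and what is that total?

Evaluate every pair (each demand assigned to the nearer of the two):
  {Blue, Green}: total = 458
  {Green, Violet}: total = 564
  {Blue, Amber}: total = 600
  {Red, Green}: total = 606
  {Green, Amber}: total = 646
  {Amber, Violet}: total = 698
  {Red, Amber}: total = 748
  {Red, Blue}: total = 1100
  {Red, Violet}: total = 1190
  {Blue, Violet}: total = 1290
Best pair: {Blue, Green} with total 458.

{Blue, Green}, total 458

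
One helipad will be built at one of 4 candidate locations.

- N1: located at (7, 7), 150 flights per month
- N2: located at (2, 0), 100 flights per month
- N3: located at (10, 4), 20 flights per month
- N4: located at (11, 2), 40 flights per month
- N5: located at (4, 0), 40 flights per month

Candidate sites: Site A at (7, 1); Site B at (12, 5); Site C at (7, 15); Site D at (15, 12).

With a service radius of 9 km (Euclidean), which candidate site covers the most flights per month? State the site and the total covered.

Site A, covering 350

Coverage radius r = 9 km; a point is covered iff (Δx)²+(Δy)² ≤ 9² = 81.
  Site A (7, 1): covers {N1, N2, N3, N4, N5} → 350
  Site B (12, 5): covers {N1, N3, N4} → 210
  Site C (7, 15): covers {N1} → 150
  Site D (15, 12): covers {none} → 0
Maximum coverage at Site A: 350 flights per month.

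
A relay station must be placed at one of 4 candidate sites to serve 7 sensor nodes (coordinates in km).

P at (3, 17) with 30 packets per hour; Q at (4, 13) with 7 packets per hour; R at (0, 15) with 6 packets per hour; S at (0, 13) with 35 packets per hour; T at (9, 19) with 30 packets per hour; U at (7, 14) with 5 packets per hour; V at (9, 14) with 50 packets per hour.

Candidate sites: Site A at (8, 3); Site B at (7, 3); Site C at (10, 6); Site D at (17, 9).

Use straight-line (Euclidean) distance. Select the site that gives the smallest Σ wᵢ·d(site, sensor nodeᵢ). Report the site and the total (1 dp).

Site C, total 1800.6 km

Total weighted distance at each candidate:
  Site A (8, 3): total = 2144.6
  Site B (7, 3): total = 2118.2
  Site C (10, 6): total = 1800.6
  Site D (17, 9): total = 2210.1
Minimum is at Site C with total 1800.6 km.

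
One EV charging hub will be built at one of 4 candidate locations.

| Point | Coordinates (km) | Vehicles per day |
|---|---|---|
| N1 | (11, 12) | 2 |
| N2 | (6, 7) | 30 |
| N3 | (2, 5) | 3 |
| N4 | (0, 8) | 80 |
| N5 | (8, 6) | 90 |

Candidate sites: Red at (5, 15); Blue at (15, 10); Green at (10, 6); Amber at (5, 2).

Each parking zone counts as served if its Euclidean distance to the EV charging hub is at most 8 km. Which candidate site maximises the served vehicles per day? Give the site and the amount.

Amber, covering 203

Coverage radius r = 8 km; a point is covered iff (Δx)²+(Δy)² ≤ 8² = 64.
  Red (5, 15): covers {N1} → 2
  Blue (15, 10): covers {N1} → 2
  Green (10, 6): covers {N1, N2, N5} → 122
  Amber (5, 2): covers {N2, N3, N4, N5} → 203
Maximum coverage at Amber: 203 vehicles per day.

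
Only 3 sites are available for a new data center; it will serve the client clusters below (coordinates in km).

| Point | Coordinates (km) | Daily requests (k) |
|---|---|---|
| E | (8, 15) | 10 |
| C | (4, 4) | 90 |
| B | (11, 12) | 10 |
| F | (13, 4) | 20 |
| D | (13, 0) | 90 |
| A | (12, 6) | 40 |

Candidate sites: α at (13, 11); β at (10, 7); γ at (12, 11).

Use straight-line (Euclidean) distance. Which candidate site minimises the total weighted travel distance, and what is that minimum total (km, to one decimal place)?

Total weighted distance at each candidate:
  α (13, 11): total = 2446.5
  β (10, 7): total = 1596.9
  γ (12, 11): total = 2362.9
Minimum is at β with total 1596.9 km.

β, total 1596.9 km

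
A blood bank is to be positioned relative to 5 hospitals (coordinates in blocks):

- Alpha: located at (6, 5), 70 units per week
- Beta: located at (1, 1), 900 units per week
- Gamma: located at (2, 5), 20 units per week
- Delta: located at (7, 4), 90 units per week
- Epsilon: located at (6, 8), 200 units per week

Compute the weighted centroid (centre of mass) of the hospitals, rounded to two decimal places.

The minimiser of Σwᵢ‖p−pᵢ‖² is the weighted centroid p* = (Σwᵢpᵢ)/(Σwᵢ).
Σwᵢ = 1280.
Σwᵢxᵢ = 70·6 + 900·1 + 20·2 + 90·7 + 200·6 = 3190.
Σwᵢyᵢ = 70·5 + 900·1 + 20·5 + 90·4 + 200·8 = 3310.
x* = 3190/1280 = 2.49, y* = 3310/1280 = 2.59.

(2.49, 2.59)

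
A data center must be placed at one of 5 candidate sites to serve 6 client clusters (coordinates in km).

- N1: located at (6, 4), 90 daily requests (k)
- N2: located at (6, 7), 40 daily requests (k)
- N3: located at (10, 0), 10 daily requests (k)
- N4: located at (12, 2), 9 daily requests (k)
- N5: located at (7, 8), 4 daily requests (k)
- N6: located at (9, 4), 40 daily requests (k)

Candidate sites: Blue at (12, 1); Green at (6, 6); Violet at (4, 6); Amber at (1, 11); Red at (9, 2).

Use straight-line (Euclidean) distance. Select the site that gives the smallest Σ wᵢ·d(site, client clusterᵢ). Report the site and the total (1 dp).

Green, total 510.2 km

Total weighted distance at each candidate:
  Blue (12, 1): total = 1178.6
  Green (6, 6): total = 510.2
  Violet (4, 6): total = 739.2
  Amber (1, 11): total = 1752.4
  Red (9, 2): total = 712.4
Minimum is at Green with total 510.2 km.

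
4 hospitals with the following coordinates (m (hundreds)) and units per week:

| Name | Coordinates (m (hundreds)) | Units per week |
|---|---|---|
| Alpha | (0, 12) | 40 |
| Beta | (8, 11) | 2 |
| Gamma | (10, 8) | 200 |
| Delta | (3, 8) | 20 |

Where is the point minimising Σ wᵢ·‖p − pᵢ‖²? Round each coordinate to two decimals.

(7.92, 8.63)

The minimiser of Σwᵢ‖p−pᵢ‖² is the weighted centroid p* = (Σwᵢpᵢ)/(Σwᵢ).
Σwᵢ = 262.
Σwᵢxᵢ = 40·0 + 2·8 + 200·10 + 20·3 = 2076.
Σwᵢyᵢ = 40·12 + 2·11 + 200·8 + 20·8 = 2262.
x* = 2076/262 = 7.92, y* = 2262/262 = 8.63.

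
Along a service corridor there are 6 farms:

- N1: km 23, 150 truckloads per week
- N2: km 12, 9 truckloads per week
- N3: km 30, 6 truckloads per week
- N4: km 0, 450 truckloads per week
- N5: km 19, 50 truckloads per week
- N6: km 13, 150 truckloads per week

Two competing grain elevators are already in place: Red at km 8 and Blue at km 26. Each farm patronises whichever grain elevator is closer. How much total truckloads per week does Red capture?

609

The indifferent point is the midpoint (8+26)/2 = 17; farms left of it (closer to Red at 8) go to Red, those right go to Blue.
  N4 at 0 (w=450) → Red
  N2 at 12 (w=9) → Red
  N6 at 13 (w=150) → Red
  N5 at 19 (w=50) → Blue
  N1 at 23 (w=150) → Blue
  N3 at 30 (w=6) → Blue
Red captures 609; Blue captures 206.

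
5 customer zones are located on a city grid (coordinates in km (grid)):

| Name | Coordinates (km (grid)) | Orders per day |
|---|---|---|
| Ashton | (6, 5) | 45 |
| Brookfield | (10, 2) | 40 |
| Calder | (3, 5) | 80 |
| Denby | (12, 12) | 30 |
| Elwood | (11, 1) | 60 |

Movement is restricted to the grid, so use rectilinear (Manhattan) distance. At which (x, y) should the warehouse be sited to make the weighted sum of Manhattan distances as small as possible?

(10, 5)

Manhattan distance separates: Σwᵢ(|x−xᵢ|+|y−yᵢ|) = Σwᵢ|x−xᵢ| + Σwᵢ|y−yᵢ|, so x and y are optimised independently as 1-D weighted medians.
Total weight W = 255; half = 127.5.
x-coordinate, sorted with cumulative weight:
  x=3 (Calder, w=80) cum 80
  x=6 (Ashton, w=45) cum 125
  x=10 (Brookfield, w=40) cum 165  ← median
  x=11 (Elwood, w=60) cum 225
  x=12 (Denby, w=30) cum 255
⇒ x* = 10
y-coordinate, sorted with cumulative weight:
  y=1 (Elwood, w=60) cum 60
  y=2 (Brookfield, w=40) cum 100
  y=5 (Ashton, w=45) cum 145  ← median
  y=5 (Calder, w=80) cum 225
  y=12 (Denby, w=30) cum 255
⇒ y* = 5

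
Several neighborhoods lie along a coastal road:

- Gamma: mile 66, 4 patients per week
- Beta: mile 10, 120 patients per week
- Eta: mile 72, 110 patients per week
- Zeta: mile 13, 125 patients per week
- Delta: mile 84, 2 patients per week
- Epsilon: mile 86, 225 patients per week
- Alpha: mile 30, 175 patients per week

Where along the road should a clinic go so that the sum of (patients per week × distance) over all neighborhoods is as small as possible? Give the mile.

For a sum of weighted absolute distances on a line, the optimum is the weighted median (not the mean). Total weight W = 761; half-weight = 380.5.
Sort by position and accumulate weight:
  mile 10 (Beta, w=120) → cum 120
  mile 13 (Zeta, w=125) → cum 245
  mile 30 (Alpha, w=175) → cum 420  ≥ 380.5 → median here
  mile 66 (Gamma, w=4) → cum 424
  mile 72 (Eta, w=110) → cum 534
  mile 84 (Delta, w=2) → cum 536
  mile 86 (Epsilon, w=225) → cum 761
Optimal location: mile 30.

x = 30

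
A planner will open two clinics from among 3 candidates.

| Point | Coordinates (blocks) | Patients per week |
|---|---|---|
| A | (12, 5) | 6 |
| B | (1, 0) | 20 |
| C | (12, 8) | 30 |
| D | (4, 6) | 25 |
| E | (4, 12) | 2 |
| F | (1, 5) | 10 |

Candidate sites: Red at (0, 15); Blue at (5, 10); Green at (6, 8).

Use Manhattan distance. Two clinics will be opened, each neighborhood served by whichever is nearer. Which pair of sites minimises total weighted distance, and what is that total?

{Blue, Green}, total 680

Evaluate every pair (each demand assigned to the nearer of the two):
  {Blue, Green}: total = 680
  {Red, Green}: total = 686
  {Red, Blue}: total = 843
Best pair: {Blue, Green} with total 680.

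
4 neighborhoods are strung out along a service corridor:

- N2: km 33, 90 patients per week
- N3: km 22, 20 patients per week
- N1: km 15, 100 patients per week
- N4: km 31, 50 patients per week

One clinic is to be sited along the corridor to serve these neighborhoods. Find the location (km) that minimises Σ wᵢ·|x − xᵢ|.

For a sum of weighted absolute distances on a line, the optimum is the weighted median (not the mean). Total weight W = 260; half-weight = 130.
Sort by position and accumulate weight:
  km 15 (N1, w=100) → cum 100
  km 22 (N3, w=20) → cum 120
  km 31 (N4, w=50) → cum 170  ≥ 130 → median here
  km 33 (N2, w=90) → cum 260
Optimal location: km 31.

x = 31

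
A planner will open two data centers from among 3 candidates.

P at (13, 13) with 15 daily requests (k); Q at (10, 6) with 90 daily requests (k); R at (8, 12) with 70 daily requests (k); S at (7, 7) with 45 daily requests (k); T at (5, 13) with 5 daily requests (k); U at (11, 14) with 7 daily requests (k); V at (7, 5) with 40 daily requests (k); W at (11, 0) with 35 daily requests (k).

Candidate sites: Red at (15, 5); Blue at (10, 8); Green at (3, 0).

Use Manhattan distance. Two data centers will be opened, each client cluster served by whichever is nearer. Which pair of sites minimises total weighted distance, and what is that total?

{Blue, Green}, total 1519

Evaluate every pair (each demand assigned to the nearer of the two):
  {Blue, Green}: total = 1519
  {Red, Blue}: total = 1554
  {Red, Green}: total = 2886
Best pair: {Blue, Green} with total 1519.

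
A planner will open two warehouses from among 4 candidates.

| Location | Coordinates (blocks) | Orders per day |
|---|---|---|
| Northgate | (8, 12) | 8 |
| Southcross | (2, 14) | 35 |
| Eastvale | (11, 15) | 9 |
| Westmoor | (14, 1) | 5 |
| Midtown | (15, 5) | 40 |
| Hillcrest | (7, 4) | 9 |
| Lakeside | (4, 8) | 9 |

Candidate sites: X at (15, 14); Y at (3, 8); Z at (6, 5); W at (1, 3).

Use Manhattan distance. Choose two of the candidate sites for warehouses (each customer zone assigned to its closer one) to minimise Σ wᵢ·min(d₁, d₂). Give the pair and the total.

{X, Y}, total 873

Evaluate every pair (each demand assigned to the nearer of the two):
  {X, Y}: total = 873
  {Y, Z}: total = 899
  {X, Z}: total = 1055
  {X, W}: total = 1102
  {Z, W}: total = 1110
  {Y, W}: total = 1199
Best pair: {X, Y} with total 873.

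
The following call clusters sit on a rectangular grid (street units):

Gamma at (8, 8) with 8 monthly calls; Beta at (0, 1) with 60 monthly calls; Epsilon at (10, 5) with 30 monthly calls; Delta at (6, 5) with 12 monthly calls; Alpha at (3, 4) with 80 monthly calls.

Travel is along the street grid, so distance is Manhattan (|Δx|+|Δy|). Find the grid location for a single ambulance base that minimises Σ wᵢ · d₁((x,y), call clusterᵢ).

Manhattan distance separates: Σwᵢ(|x−xᵢ|+|y−yᵢ|) = Σwᵢ|x−xᵢ| + Σwᵢ|y−yᵢ|, so x and y are optimised independently as 1-D weighted medians.
Total weight W = 190; half = 95.
x-coordinate, sorted with cumulative weight:
  x=0 (Beta, w=60) cum 60
  x=3 (Alpha, w=80) cum 140  ← median
  x=6 (Delta, w=12) cum 152
  x=8 (Gamma, w=8) cum 160
  x=10 (Epsilon, w=30) cum 190
⇒ x* = 3
y-coordinate, sorted with cumulative weight:
  y=1 (Beta, w=60) cum 60
  y=4 (Alpha, w=80) cum 140  ← median
  y=5 (Epsilon, w=30) cum 170
  y=5 (Delta, w=12) cum 182
  y=8 (Gamma, w=8) cum 190
⇒ y* = 4

(3, 4)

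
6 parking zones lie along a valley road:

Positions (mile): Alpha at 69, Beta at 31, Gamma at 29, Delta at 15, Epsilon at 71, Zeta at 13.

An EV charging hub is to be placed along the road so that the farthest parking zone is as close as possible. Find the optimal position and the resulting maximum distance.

The 1-center on a line is the midpoint of the two extreme points: leftmost at 13, rightmost at 71.
Optimal location = (13 + 71)/2 = 42; maximum distance = (71 − 13)/2 = 29.

location 42, max distance 29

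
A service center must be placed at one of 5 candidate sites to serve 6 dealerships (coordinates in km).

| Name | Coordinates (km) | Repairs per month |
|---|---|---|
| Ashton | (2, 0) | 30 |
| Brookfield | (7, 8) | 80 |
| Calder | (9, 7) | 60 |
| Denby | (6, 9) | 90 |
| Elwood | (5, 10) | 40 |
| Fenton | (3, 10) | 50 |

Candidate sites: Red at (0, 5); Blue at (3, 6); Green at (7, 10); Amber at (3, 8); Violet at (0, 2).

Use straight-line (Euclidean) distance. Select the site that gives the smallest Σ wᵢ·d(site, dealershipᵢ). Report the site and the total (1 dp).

Green, total 1119.0 km

Total weighted distance at each candidate:
  Red (0, 5): total = 2547.4
  Blue (3, 6): total = 1665.9
  Green (7, 10): total = 1119.0
  Amber (3, 8): total = 1424.6
  Violet (0, 2): total = 3074.5
Minimum is at Green with total 1119.0 km.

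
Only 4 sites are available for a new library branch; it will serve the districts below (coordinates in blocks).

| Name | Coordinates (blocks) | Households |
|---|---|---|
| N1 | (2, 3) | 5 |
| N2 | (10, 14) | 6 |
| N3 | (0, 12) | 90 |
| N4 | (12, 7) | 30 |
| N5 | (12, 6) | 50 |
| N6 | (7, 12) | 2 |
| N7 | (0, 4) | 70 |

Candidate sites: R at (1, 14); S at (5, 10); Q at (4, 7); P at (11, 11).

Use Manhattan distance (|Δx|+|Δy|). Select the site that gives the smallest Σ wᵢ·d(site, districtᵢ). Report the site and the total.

Q, total 2114 blocks

Total weighted distance at each candidate:
  R (1, 14): total = 2660
  S (5, 10): total = 2362
  Q (4, 7): total = 2114
  P (11, 11): total = 2909
Minimum is at Q with total 2114 blocks.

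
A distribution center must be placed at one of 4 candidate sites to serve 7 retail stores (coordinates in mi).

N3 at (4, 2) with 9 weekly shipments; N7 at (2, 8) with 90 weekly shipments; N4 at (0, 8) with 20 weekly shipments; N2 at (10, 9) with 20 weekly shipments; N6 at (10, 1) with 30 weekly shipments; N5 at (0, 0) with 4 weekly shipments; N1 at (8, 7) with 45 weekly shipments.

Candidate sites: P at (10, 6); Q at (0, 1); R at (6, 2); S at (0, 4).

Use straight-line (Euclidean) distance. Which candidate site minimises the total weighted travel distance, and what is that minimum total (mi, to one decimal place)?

Total weighted distance at each candidate:
  P (10, 6): total = 1368.3
  Q (0, 1): total = 1842.4
  R (6, 2): total = 1389.3
  S (0, 4): total = 1460.0
Minimum is at P with total 1368.3 mi.

P, total 1368.3 mi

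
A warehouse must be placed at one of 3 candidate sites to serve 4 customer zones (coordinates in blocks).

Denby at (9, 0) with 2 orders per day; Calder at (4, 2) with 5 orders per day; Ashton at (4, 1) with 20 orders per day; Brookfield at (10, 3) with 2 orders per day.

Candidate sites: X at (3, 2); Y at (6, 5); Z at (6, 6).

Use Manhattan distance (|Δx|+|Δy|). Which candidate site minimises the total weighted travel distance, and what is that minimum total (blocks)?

X, total 77 blocks

Total weighted distance at each candidate:
  X (3, 2): total = 77
  Y (6, 5): total = 173
  Z (6, 6): total = 202
Minimum is at X with total 77 blocks.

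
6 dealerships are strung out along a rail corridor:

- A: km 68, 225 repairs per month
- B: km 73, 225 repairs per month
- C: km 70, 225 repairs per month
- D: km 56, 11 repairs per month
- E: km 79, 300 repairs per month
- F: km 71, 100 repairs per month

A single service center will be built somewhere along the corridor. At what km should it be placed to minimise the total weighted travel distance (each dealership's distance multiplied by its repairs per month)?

x = 71

For a sum of weighted absolute distances on a line, the optimum is the weighted median (not the mean). Total weight W = 1086; half-weight = 543.
Sort by position and accumulate weight:
  km 56 (D, w=11) → cum 11
  km 68 (A, w=225) → cum 236
  km 70 (C, w=225) → cum 461
  km 71 (F, w=100) → cum 561  ≥ 543 → median here
  km 73 (B, w=225) → cum 786
  km 79 (E, w=300) → cum 1086
Optimal location: km 71.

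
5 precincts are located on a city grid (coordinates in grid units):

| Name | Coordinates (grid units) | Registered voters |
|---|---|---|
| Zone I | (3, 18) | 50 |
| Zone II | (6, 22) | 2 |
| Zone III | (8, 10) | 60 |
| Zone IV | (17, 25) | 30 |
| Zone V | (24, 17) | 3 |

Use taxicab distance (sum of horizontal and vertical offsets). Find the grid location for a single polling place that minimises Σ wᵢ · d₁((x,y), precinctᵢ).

Manhattan distance separates: Σwᵢ(|x−xᵢ|+|y−yᵢ|) = Σwᵢ|x−xᵢ| + Σwᵢ|y−yᵢ|, so x and y are optimised independently as 1-D weighted medians.
Total weight W = 145; half = 72.5.
x-coordinate, sorted with cumulative weight:
  x=3 (Zone I, w=50) cum 50
  x=6 (Zone II, w=2) cum 52
  x=8 (Zone III, w=60) cum 112  ← median
  x=17 (Zone IV, w=30) cum 142
  x=24 (Zone V, w=3) cum 145
⇒ x* = 8
y-coordinate, sorted with cumulative weight:
  y=10 (Zone III, w=60) cum 60
  y=17 (Zone V, w=3) cum 63
  y=18 (Zone I, w=50) cum 113  ← median
  y=22 (Zone II, w=2) cum 115
  y=25 (Zone IV, w=30) cum 145
⇒ y* = 18

(8, 18)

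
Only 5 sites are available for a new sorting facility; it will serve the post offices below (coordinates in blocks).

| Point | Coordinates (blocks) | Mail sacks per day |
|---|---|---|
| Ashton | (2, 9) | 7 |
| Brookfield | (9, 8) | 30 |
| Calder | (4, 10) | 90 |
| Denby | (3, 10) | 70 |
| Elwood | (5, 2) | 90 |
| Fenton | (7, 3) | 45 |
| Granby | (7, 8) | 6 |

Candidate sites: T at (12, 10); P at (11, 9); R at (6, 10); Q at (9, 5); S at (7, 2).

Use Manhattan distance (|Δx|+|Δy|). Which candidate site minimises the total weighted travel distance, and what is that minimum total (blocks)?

Total weighted distance at each candidate:
  T (12, 10): total = 3509
  P (11, 9): total = 3153
  R (6, 10): total = 1763
  Q (9, 5): total = 2677
  S (7, 2): total = 2415
Minimum is at R with total 1763 blocks.

R, total 1763 blocks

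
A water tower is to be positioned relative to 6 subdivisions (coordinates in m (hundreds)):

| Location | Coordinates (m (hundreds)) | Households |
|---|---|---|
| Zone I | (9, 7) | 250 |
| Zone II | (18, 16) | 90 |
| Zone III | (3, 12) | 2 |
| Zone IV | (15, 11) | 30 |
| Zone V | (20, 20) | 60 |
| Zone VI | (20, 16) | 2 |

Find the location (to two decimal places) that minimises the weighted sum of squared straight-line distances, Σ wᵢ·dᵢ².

The minimiser of Σwᵢ‖p−pᵢ‖² is the weighted centroid p* = (Σwᵢpᵢ)/(Σwᵢ).
Σwᵢ = 434.
Σwᵢxᵢ = 250·9 + 90·18 + 2·3 + 30·15 + 60·20 + 2·20 = 5566.
Σwᵢyᵢ = 250·7 + 90·16 + 2·12 + 30·11 + 60·20 + 2·16 = 4776.
x* = 5566/434 = 12.82, y* = 4776/434 = 11.00.

(12.82, 11.00)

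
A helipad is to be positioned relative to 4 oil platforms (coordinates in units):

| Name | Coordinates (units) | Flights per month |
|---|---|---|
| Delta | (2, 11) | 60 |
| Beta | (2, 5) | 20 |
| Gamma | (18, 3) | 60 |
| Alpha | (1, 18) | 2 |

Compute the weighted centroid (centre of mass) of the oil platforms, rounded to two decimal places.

The minimiser of Σwᵢ‖p−pᵢ‖² is the weighted centroid p* = (Σwᵢpᵢ)/(Σwᵢ).
Σwᵢ = 142.
Σwᵢxᵢ = 60·2 + 20·2 + 60·18 + 2·1 = 1242.
Σwᵢyᵢ = 60·11 + 20·5 + 60·3 + 2·18 = 976.
x* = 1242/142 = 8.75, y* = 976/142 = 6.87.

(8.75, 6.87)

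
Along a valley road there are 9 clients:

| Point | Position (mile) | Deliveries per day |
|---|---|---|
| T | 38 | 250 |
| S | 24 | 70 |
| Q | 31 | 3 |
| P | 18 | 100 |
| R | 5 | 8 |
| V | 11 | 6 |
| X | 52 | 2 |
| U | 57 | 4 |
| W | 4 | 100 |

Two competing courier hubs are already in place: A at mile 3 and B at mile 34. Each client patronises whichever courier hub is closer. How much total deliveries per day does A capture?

The indifferent point is the midpoint (3+34)/2 = 18.5; clients left of it (closer to A at 3) go to A, those right go to B.
  W at 4 (w=100) → A
  R at 5 (w=8) → A
  V at 11 (w=6) → A
  P at 18 (w=100) → A
  S at 24 (w=70) → B
  Q at 31 (w=3) → B
  T at 38 (w=250) → B
  X at 52 (w=2) → B
  U at 57 (w=4) → B
A captures 214; B captures 329.

214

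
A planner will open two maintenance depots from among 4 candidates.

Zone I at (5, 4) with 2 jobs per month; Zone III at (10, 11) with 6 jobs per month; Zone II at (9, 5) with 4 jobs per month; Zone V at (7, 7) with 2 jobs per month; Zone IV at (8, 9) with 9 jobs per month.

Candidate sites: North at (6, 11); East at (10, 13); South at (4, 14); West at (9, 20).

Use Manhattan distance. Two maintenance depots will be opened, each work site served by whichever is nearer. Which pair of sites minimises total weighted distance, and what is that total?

Evaluate every pair (each demand assigned to the nearer of the two):
  {North, East}: total = 110
  {North, South}: total = 122
  {North, West}: total = 122
  {East, South}: total = 142
  {East, West}: total = 148
  {South, West}: total = 233
Best pair: {North, East} with total 110.

{North, East}, total 110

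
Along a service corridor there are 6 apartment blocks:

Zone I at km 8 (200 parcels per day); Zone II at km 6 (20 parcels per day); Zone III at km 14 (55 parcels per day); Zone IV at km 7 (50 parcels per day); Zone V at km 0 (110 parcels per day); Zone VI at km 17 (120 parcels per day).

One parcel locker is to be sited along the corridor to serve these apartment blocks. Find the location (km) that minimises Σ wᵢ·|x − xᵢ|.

x = 8

For a sum of weighted absolute distances on a line, the optimum is the weighted median (not the mean). Total weight W = 555; half-weight = 277.5.
Sort by position and accumulate weight:
  km 0 (Zone V, w=110) → cum 110
  km 6 (Zone II, w=20) → cum 130
  km 7 (Zone IV, w=50) → cum 180
  km 8 (Zone I, w=200) → cum 380  ≥ 277.5 → median here
  km 14 (Zone III, w=55) → cum 435
  km 17 (Zone VI, w=120) → cum 555
Optimal location: km 8.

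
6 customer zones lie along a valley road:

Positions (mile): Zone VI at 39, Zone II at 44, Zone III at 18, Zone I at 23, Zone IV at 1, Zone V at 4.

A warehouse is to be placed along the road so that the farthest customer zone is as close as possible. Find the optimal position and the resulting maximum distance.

The 1-center on a line is the midpoint of the two extreme points: leftmost at 1, rightmost at 44.
Optimal location = (1 + 44)/2 = 22.5; maximum distance = (44 − 1)/2 = 21.5.

location 22.5, max distance 21.5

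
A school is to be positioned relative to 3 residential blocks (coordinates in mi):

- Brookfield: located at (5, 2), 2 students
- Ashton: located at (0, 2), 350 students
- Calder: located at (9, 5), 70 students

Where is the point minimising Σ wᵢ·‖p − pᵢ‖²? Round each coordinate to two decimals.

The minimiser of Σwᵢ‖p−pᵢ‖² is the weighted centroid p* = (Σwᵢpᵢ)/(Σwᵢ).
Σwᵢ = 422.
Σwᵢxᵢ = 2·5 + 350·0 + 70·9 = 640.
Σwᵢyᵢ = 2·2 + 350·2 + 70·5 = 1054.
x* = 640/422 = 1.52, y* = 1054/422 = 2.50.

(1.52, 2.50)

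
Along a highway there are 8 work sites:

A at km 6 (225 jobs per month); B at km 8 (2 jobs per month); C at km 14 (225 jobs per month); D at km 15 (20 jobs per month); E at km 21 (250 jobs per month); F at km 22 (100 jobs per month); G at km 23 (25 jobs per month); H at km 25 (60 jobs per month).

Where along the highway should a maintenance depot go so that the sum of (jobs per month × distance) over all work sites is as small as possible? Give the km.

For a sum of weighted absolute distances on a line, the optimum is the weighted median (not the mean). Total weight W = 907; half-weight = 453.5.
Sort by position and accumulate weight:
  km 6 (A, w=225) → cum 225
  km 8 (B, w=2) → cum 227
  km 14 (C, w=225) → cum 452
  km 15 (D, w=20) → cum 472  ≥ 453.5 → median here
  km 21 (E, w=250) → cum 722
  km 22 (F, w=100) → cum 822
  km 23 (G, w=25) → cum 847
  km 25 (H, w=60) → cum 907
Optimal location: km 15.

x = 15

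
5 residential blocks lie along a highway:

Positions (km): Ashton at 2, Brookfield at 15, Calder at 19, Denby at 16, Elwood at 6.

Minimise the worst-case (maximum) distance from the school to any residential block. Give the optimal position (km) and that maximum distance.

The 1-center on a line is the midpoint of the two extreme points: leftmost at 2, rightmost at 19.
Optimal location = (2 + 19)/2 = 10.5; maximum distance = (19 − 2)/2 = 8.5.

location 10.5, max distance 8.5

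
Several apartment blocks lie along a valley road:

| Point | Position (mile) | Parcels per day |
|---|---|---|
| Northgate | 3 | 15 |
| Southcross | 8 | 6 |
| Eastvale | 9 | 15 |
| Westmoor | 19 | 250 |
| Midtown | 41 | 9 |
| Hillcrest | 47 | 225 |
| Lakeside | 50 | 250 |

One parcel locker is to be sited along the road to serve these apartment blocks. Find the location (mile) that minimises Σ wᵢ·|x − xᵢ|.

For a sum of weighted absolute distances on a line, the optimum is the weighted median (not the mean). Total weight W = 770; half-weight = 385.
Sort by position and accumulate weight:
  mile 3 (Northgate, w=15) → cum 15
  mile 8 (Southcross, w=6) → cum 21
  mile 9 (Eastvale, w=15) → cum 36
  mile 19 (Westmoor, w=250) → cum 286
  mile 41 (Midtown, w=9) → cum 295
  mile 47 (Hillcrest, w=225) → cum 520  ≥ 385 → median here
  mile 50 (Lakeside, w=250) → cum 770
Optimal location: mile 47.

x = 47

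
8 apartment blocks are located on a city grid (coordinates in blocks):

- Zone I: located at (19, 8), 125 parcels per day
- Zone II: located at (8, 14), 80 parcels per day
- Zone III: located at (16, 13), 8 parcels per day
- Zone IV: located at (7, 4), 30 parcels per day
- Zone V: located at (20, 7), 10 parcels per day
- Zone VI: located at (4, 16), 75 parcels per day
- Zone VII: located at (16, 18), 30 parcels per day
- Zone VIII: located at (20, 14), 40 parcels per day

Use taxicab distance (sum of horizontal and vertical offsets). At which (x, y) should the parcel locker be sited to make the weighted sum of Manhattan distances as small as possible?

Manhattan distance separates: Σwᵢ(|x−xᵢ|+|y−yᵢ|) = Σwᵢ|x−xᵢ| + Σwᵢ|y−yᵢ|, so x and y are optimised independently as 1-D weighted medians.
Total weight W = 398; half = 199.
x-coordinate, sorted with cumulative weight:
  x=4 (Zone VI, w=75) cum 75
  x=7 (Zone IV, w=30) cum 105
  x=8 (Zone II, w=80) cum 185
  x=16 (Zone III, w=8) cum 193
  x=16 (Zone VII, w=30) cum 223  ← median
  x=19 (Zone I, w=125) cum 348
  x=20 (Zone V, w=10) cum 358
  x=20 (Zone VIII, w=40) cum 398
⇒ x* = 16
y-coordinate, sorted with cumulative weight:
  y=4 (Zone IV, w=30) cum 30
  y=7 (Zone V, w=10) cum 40
  y=8 (Zone I, w=125) cum 165
  y=13 (Zone III, w=8) cum 173
  y=14 (Zone II, w=80) cum 253  ← median
  y=14 (Zone VIII, w=40) cum 293
  y=16 (Zone VI, w=75) cum 368
  y=18 (Zone VII, w=30) cum 398
⇒ y* = 14

(16, 14)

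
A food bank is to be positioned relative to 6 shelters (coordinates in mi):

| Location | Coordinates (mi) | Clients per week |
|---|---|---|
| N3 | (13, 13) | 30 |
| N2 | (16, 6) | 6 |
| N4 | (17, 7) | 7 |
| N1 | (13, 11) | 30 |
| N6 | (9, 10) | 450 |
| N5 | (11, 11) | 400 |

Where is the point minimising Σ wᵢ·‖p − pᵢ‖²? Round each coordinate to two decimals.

(10.23, 10.51)

The minimiser of Σwᵢ‖p−pᵢ‖² is the weighted centroid p* = (Σwᵢpᵢ)/(Σwᵢ).
Σwᵢ = 923.
Σwᵢxᵢ = 30·13 + 6·16 + 7·17 + 30·13 + 450·9 + 400·11 = 9445.
Σwᵢyᵢ = 30·13 + 6·6 + 7·7 + 30·11 + 450·10 + 400·11 = 9705.
x* = 9445/923 = 10.23, y* = 9705/923 = 10.51.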